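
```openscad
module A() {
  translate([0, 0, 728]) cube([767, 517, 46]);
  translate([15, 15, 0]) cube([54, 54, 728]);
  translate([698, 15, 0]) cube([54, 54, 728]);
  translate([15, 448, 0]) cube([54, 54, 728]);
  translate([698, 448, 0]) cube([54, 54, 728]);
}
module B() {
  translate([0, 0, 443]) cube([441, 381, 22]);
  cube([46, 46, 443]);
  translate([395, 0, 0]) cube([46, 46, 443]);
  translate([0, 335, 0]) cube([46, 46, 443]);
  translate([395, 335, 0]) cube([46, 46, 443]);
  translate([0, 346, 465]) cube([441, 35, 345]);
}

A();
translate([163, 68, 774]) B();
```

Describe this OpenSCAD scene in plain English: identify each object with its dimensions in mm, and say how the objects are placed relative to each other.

A is a rectangular dining table. The top is 767×517×46 mm with its upper surface at z = 774 mm. It stands on four 54×54 mm square legs, each inset 15 mm from the nearest pair of top edges, running from the floor to the underside of the top.

B is a chair: 441×381 mm seat, 22 mm thick, top at z = 465 mm, on four 46 mm square corner legs flush with the seat edges. A 35 mm thick backrest slab spans the full seat width, extending 345 mm above the seat top, its back face flush with the seat's +y edge.

The chair is on top of the table, centred.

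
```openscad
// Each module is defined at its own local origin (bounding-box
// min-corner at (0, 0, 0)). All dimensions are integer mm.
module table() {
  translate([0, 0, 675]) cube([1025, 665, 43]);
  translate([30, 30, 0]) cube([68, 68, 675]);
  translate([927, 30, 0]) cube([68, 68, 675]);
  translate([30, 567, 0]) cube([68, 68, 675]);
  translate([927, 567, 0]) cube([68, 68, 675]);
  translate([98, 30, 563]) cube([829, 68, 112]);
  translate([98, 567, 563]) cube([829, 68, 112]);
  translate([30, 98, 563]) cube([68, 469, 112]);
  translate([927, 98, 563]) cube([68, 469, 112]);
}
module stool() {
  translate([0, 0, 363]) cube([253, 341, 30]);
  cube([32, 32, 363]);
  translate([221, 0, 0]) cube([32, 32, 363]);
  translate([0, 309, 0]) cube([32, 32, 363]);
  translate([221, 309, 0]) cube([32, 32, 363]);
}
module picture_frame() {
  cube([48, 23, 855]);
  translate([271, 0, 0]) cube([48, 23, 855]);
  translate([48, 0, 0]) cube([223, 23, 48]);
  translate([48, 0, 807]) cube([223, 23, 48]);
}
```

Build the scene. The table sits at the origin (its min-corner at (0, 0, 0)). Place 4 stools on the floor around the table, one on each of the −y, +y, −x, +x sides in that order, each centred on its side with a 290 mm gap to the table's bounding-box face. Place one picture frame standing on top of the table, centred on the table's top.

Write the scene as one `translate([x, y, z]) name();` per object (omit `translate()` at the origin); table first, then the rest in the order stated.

table();
translate([386, -631, 0]) stool();
translate([386, 955, 0]) stool();
translate([-543, 162, 0]) stool();
translate([1315, 162, 0]) stool();
translate([353, 321, 718]) picture_frame();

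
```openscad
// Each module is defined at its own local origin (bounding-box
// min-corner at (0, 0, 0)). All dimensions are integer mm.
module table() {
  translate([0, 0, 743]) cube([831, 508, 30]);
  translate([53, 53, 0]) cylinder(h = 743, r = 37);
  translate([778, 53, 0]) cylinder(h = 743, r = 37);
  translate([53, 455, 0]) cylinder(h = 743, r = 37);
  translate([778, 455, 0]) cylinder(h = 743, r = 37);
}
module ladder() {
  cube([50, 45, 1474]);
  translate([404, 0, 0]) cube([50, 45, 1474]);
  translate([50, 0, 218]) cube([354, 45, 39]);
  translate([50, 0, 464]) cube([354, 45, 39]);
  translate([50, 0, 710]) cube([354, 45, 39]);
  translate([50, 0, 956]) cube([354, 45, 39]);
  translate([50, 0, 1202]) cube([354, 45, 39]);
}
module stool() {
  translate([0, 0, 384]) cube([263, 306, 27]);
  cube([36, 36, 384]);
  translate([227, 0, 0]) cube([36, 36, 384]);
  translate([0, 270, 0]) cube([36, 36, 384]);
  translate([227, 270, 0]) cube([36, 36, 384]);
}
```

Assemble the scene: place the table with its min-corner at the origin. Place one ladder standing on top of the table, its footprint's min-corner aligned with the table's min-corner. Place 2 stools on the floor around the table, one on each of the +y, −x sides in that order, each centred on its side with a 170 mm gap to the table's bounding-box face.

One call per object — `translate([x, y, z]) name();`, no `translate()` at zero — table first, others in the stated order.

table();
translate([0, 0, 773]) ladder();
translate([284, 678, 0]) stool();
translate([-433, 101, 0]) stool();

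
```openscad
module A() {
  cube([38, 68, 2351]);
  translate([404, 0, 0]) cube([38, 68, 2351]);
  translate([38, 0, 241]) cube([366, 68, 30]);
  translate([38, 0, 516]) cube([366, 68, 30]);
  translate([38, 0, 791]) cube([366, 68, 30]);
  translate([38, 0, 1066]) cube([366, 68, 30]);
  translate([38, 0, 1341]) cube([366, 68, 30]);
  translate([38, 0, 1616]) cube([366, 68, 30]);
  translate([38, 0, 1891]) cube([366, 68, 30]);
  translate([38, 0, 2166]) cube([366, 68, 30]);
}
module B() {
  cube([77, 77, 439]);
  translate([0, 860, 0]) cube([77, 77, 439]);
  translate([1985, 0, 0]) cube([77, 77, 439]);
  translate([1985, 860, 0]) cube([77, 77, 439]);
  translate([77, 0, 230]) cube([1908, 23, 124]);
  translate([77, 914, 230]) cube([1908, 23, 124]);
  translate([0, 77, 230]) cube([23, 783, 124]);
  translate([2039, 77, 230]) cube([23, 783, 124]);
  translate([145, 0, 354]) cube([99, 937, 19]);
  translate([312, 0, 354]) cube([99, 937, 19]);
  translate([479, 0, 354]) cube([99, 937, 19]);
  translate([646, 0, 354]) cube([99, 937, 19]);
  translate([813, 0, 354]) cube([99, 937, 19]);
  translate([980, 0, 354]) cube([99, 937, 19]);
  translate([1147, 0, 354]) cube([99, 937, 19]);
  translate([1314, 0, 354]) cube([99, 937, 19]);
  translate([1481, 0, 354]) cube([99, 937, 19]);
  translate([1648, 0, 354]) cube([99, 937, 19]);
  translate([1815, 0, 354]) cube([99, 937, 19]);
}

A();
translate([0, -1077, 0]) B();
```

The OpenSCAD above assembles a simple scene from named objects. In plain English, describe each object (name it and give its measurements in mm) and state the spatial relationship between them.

A is a wooden ladder with two side rails of 38×68 mm section and 2351 mm height, set 442 mm apart overall. Between them run 8 rectangular rungs (68 mm deep, 30 mm thick), front faces flush with the rails' −y face. The bottom of the first rung is 241 mm above the floor and each subsequent rung is 275 mm higher than the one below.

B is a bed frame 2062 mm long (x) by 937 mm wide (y). Four 77×77 mm corner posts, 439 mm tall, at the corners of the footprint. Four rails of 23 mm thickness and 124 mm height run between adjacent posts with their undersides at z = 230 mm, their outer faces flush with the outside of the frame (the two x-running rails run between the posts' inner faces; the two y-running rails run between the posts' inner faces). 11 slats, each 99 mm wide (x) and 19 mm thick, lie across the top of the two x-running rails, running the full 937 mm width of the frame in y; the slats are evenly spaced along x between the inner faces of the end posts with equal gaps (rounded down to the nearest mm) at the −x end and between each pair — any rounding remainder accumulates at the +x end.

The bed frame is on the floor beside the ladder on its −y side.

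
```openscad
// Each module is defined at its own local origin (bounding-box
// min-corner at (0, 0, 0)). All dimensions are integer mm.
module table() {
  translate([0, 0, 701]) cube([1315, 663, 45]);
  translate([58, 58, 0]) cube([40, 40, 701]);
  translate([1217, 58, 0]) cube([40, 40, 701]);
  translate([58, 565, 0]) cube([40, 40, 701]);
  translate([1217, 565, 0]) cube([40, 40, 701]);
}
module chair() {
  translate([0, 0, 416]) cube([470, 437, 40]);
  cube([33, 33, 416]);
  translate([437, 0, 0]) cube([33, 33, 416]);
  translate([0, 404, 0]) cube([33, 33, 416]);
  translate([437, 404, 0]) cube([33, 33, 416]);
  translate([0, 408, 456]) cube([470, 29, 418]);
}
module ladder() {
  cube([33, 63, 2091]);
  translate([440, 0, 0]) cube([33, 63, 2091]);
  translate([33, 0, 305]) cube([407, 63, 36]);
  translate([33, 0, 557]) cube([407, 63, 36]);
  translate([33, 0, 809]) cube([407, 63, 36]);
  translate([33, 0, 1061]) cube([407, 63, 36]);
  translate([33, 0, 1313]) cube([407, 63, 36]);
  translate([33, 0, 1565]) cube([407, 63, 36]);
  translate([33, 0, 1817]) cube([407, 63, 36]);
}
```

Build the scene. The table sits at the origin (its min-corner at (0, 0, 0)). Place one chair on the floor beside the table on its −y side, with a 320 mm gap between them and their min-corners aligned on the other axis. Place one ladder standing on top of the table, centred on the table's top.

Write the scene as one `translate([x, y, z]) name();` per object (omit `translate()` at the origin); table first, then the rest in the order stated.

table();
translate([0, -757, 0]) chair();
translate([421, 300, 746]) ladder();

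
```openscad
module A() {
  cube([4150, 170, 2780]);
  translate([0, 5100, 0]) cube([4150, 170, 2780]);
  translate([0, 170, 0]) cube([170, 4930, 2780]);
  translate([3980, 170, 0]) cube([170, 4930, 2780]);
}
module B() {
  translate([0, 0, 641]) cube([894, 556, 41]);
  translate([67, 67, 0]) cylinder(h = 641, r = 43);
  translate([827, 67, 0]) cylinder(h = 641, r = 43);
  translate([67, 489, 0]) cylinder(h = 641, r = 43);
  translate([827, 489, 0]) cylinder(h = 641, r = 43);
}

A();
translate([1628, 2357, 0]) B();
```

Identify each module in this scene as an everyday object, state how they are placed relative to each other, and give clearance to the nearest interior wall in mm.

Clearances: x = 1458, y = 2187; minimum 1458 mm.

A is a house frame. B is a table. The table sits inside the house frame, centred. The clearance to the nearest interior wall is 1458 mm.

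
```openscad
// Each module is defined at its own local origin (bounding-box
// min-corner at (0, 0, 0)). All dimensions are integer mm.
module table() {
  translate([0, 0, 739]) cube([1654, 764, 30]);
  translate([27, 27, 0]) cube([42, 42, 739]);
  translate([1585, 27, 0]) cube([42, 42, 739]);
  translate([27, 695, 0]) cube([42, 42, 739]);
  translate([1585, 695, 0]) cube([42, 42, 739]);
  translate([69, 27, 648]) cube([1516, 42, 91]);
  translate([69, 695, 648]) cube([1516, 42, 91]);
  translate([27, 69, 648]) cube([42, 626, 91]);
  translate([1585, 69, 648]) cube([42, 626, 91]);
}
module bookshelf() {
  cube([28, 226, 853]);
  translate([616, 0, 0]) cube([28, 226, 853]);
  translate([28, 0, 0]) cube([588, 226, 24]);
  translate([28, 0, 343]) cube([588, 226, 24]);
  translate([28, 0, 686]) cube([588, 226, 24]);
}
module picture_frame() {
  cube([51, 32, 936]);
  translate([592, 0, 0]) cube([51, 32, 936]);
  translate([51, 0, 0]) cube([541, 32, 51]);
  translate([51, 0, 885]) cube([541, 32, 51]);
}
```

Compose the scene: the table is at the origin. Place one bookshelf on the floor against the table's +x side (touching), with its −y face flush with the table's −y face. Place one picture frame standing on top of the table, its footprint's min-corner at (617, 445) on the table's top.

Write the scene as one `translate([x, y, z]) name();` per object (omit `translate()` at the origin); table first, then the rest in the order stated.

table();
translate([1654, 0, 0]) bookshelf();
translate([617, 445, 769]) picture_frame();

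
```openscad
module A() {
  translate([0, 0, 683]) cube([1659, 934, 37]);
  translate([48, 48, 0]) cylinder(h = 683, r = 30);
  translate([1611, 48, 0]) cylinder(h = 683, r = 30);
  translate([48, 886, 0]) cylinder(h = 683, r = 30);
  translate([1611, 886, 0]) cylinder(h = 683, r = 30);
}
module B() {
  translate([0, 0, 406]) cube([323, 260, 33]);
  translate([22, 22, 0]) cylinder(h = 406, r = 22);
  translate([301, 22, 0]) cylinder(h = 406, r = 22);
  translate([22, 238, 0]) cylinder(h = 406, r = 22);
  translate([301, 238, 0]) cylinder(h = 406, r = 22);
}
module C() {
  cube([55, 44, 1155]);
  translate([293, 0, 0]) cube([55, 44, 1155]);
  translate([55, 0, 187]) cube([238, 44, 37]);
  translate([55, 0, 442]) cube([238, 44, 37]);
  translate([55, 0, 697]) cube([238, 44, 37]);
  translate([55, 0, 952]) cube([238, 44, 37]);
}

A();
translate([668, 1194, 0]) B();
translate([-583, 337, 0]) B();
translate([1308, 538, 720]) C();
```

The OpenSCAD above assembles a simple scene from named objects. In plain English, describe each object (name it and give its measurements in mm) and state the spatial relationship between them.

A is a rectangular dining table. The top is 1659×934×37 mm with its upper surface at z = 720 mm. It stands on four round legs of 60 mm diameter, each leg's bounding box inset 18 mm from the nearest pair of top edges, running from the floor to the underside of the top.

B is a simple wooden stool: a rectangular seat 323 mm (x) by 260 mm (y), 33 mm thick, top face at z = 439 mm, on four round legs, each 44 mm in diameter. The legs rest on z = 0, each leg's axis is inset half a diameter from the nearest pair of seat edges (so the leg's bounding box is flush with the corner).

C is a wooden ladder with two side rails of 55×44 mm section and 1155 mm height, set 348 mm apart overall. Between them run 4 rectangular rungs (44 mm deep, 37 mm thick), front faces flush with the rails' −y face. The bottom of the first rung is 187 mm above the floor and each subsequent rung is 255 mm higher than the one below.

Two stools sit around the table at the +y, −x sides. The ladder is on top of the table.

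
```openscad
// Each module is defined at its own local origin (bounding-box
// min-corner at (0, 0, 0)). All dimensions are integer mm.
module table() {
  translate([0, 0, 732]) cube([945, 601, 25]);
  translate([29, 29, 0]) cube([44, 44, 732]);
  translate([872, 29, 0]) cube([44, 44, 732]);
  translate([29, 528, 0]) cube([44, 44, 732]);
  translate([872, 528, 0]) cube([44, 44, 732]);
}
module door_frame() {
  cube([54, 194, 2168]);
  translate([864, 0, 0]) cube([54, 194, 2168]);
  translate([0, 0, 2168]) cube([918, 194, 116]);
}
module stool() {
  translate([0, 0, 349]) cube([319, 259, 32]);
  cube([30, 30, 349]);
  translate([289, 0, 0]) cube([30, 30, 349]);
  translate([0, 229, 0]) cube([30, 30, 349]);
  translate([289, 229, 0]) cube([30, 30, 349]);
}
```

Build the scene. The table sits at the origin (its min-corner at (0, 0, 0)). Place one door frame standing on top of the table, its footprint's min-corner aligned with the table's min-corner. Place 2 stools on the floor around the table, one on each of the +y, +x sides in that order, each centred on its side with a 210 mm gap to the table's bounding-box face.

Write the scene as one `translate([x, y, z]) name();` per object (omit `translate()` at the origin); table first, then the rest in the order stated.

table();
translate([0, 0, 757]) door_frame();
translate([313, 811, 0]) stool();
translate([1155, 171, 0]) stool();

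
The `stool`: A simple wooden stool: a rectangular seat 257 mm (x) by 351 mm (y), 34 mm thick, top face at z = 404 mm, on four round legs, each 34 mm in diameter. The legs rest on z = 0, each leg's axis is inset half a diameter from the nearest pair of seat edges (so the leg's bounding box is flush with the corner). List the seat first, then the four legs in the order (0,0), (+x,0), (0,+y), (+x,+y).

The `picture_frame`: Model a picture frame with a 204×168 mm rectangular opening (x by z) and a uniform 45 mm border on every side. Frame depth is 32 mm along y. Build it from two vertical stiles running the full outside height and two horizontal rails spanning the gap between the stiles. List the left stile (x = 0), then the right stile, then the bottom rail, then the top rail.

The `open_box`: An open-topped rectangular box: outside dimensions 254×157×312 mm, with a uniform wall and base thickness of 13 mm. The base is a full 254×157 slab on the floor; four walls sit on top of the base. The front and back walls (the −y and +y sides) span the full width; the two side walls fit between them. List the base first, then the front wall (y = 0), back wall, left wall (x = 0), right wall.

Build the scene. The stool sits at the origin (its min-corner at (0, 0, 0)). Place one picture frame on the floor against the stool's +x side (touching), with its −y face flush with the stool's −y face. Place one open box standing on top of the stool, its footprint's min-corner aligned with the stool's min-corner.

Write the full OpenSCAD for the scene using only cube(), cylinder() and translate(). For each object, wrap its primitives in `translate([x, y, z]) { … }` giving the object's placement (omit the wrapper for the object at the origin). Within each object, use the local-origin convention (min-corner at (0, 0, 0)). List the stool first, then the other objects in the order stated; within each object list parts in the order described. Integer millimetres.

translate([0, 0, 370]) cube([257, 351, 34]);
translate([17, 17, 0]) cylinder(h = 370, r = 17);
translate([240, 17, 0]) cylinder(h = 370, r = 17);
translate([17, 334, 0]) cylinder(h = 370, r = 17);
translate([240, 334, 0]) cylinder(h = 370, r = 17);
translate([257, 0, 0]) {
  cube([45, 32, 258]);
  translate([249, 0, 0]) cube([45, 32, 258]);
  translate([45, 0, 0]) cube([204, 32, 45]);
  translate([45, 0, 213]) cube([204, 32, 45]);
}
translate([0, 0, 404]) {
  cube([254, 157, 13]);
  translate([0, 0, 13]) cube([254, 13, 299]);
  translate([0, 144, 13]) cube([254, 13, 299]);
  translate([0, 13, 13]) cube([13, 131, 299]);
  translate([241, 13, 13]) cube([13, 131, 299]);
}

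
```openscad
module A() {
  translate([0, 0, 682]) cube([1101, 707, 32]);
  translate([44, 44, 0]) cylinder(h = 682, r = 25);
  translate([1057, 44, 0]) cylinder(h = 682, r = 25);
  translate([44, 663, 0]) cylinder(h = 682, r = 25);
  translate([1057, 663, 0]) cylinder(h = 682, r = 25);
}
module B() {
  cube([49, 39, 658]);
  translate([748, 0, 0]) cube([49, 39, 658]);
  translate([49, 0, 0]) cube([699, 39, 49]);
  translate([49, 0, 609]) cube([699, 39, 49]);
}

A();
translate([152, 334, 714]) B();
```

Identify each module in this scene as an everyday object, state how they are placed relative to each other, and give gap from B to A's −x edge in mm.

A is a table. B is a picture frame. The picture frame is on top of the table, centred. The gap from the picture frame to the table's −x edge is 152 mm.

The picture frame's min-x is at 152; the table's min-x is 0; gap = 152 mm.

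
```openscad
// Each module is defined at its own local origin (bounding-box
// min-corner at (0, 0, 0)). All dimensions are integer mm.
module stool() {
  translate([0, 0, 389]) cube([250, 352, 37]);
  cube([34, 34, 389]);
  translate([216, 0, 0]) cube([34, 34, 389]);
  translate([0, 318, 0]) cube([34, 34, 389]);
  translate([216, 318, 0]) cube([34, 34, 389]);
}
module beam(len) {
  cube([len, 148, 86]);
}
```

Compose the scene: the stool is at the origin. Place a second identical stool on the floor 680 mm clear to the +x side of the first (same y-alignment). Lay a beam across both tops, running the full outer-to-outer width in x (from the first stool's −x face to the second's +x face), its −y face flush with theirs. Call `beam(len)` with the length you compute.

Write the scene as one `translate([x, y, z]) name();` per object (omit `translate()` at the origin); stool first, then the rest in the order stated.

stool();
translate([930, 0, 0]) stool();
translate([0, 0, 426]) beam(1180);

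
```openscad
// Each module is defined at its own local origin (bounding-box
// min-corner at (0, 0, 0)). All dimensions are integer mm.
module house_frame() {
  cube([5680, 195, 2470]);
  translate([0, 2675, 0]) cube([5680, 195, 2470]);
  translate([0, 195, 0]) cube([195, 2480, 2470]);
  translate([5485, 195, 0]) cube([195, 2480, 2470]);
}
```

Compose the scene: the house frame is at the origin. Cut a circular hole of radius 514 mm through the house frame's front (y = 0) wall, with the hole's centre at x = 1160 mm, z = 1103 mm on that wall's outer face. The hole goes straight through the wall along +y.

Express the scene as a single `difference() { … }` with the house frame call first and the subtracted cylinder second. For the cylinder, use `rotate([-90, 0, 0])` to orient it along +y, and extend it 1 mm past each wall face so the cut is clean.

difference() {
  house_frame();
  translate([1160, -1, 1103]) rotate([-90, 0, 0]) cylinder(h = 197, r = 514);
}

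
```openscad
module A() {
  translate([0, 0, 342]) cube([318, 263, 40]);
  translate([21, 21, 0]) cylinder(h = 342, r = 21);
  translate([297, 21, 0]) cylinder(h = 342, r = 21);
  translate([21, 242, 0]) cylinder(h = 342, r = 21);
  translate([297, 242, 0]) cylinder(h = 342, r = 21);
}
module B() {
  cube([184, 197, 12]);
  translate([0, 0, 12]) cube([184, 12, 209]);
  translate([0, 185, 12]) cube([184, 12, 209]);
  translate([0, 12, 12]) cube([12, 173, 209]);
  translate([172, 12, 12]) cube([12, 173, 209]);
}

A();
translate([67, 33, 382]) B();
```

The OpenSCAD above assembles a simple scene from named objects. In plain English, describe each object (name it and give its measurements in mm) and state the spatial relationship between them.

A is a four-legged stool. The seat is 318×263 mm, 40 mm thick, top at z = 382 mm. It stands on four round legs, each 42 mm in diameter, from z = 0 to the seat underside, each leg's axis is inset half a diameter from the nearest pair of seat edges (so the leg's bounding box is flush with the corner).

B is an open-topped rectangular box: outside dimensions 184×197×221 mm, with a uniform wall and base thickness of 12 mm. The base is a full 184×197 slab on the floor; four walls sit on top of the base. The front and back walls (the −y and +y sides) span the full width; the two side walls fit between them.

The open box is on top of the stool, centred.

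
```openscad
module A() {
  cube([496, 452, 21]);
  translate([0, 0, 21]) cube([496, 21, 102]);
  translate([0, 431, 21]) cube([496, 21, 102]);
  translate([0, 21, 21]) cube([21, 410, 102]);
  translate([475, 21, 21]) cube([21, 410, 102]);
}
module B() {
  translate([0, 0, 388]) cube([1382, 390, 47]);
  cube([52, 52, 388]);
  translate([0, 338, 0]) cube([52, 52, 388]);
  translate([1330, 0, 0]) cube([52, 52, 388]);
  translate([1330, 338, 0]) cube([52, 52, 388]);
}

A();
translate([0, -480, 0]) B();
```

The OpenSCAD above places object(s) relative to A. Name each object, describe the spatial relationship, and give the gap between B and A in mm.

A is an open box. B is a bench. The bench is on the floor beside the open box on its −y side. The gap between the bench and the open box is 90 mm.

The bench's nearest face is 90 mm from the open box's −y face.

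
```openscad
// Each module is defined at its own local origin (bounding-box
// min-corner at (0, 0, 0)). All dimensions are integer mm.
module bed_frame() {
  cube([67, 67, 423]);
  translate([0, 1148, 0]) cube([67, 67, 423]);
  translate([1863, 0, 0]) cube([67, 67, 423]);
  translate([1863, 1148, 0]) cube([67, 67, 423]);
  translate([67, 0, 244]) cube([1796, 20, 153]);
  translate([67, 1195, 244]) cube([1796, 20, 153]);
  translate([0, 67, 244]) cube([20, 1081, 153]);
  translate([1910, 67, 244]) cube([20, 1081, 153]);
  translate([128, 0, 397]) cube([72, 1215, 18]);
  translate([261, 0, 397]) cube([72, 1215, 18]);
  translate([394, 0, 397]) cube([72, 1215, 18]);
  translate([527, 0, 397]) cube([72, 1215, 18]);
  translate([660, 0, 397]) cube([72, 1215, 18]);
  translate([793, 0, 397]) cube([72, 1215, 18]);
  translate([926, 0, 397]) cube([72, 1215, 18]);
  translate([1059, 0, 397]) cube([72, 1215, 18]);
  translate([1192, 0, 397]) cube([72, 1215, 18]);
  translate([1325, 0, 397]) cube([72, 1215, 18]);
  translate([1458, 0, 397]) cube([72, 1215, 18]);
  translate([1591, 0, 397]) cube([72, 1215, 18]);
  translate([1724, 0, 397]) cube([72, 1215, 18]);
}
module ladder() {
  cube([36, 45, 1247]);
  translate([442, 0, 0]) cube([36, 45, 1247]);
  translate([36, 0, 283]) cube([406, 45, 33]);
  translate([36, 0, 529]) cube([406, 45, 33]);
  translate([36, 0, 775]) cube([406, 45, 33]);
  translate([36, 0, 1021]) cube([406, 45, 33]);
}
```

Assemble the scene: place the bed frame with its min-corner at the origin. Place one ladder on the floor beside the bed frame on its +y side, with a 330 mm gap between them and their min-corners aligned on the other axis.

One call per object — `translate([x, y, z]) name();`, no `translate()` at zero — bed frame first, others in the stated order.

bed_frame();
translate([0, 1545, 0]) ladder();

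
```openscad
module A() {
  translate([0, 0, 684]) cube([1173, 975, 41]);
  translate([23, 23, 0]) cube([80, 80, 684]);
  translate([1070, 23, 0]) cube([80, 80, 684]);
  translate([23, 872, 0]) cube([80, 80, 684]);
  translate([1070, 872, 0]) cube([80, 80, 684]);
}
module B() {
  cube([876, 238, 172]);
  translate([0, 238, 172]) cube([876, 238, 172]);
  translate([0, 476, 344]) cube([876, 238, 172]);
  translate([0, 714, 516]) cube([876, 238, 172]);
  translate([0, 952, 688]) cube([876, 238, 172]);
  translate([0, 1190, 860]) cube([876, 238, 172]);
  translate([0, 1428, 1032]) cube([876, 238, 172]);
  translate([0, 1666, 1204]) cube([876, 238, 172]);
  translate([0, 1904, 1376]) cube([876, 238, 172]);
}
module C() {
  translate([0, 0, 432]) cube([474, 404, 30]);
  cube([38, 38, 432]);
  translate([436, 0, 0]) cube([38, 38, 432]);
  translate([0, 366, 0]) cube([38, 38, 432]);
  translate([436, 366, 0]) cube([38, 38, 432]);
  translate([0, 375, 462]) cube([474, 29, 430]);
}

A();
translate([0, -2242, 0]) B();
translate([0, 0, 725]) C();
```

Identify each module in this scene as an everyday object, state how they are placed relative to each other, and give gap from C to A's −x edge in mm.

A is a table. B is a staircase. C is a chair. The staircase is on the floor beside the table on its −y side. The chair is on top of the table. The gap from the chair to the table's −x edge is 0 mm.

The chair's min-x is at 0; the table's min-x is 0; gap = 0 mm.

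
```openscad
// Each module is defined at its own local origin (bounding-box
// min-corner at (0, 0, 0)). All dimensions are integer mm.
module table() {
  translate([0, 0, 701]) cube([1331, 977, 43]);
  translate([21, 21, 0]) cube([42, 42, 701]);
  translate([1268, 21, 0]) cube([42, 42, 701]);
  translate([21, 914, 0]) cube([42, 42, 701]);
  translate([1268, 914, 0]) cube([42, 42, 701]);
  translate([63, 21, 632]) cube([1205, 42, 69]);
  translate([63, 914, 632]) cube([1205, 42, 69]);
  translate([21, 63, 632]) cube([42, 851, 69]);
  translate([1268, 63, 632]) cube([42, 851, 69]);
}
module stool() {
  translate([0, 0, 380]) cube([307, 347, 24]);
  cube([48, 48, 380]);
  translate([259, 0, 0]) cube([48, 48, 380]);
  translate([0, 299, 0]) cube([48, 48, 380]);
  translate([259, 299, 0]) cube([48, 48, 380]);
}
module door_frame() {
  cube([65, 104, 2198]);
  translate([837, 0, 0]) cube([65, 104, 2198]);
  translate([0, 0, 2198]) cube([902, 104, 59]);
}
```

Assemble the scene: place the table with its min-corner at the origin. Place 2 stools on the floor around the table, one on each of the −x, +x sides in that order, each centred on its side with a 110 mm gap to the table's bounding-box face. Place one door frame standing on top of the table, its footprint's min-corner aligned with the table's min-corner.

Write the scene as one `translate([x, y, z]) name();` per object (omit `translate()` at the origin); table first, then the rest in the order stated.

table();
translate([-417, 315, 0]) stool();
translate([1441, 315, 0]) stool();
translate([0, 0, 744]) door_frame();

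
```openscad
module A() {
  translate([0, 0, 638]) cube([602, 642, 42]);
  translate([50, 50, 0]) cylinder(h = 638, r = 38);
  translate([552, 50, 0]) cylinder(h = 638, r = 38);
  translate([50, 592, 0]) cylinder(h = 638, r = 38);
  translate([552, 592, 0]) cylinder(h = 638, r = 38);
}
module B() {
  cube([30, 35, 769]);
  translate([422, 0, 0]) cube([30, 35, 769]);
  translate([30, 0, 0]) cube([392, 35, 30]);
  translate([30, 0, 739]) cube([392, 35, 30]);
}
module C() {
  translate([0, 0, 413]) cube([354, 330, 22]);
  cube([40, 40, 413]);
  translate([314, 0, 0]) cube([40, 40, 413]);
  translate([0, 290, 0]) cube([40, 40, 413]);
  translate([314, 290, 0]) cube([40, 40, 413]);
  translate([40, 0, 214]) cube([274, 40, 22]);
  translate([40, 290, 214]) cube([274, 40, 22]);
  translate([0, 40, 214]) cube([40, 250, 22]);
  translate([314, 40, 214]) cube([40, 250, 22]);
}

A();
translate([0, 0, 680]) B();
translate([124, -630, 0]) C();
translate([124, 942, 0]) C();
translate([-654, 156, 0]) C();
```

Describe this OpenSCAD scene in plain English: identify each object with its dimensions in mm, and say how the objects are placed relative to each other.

A is a table with a 602×642 mm rectangular top, 42 mm thick, top surface at z = 680 mm, supported by four round legs of 76 mm diameter, each leg's bounding box inset 12 mm from the nearest pair of top edges, running from the floor.

B is a picture frame with a 392×709 mm rectangular opening (x by z) and a uniform 30 mm border on every side. Frame depth is 35 mm along y. It is built from two vertical stiles running the full outside height and two horizontal rails spanning the gap between the stiles.

C is a four-legged stool. The seat is a 354×330×22 mm slab whose top surface is at z = 435 mm; four square legs, each 40×40 mm in cross-section, run from the floor (z = 0) to the underside of the seat, each flush with a corner of the seat. Four stretchers, 40 mm wide and 22 mm tall, connect adjacent legs with their undersides at z = 214 mm, each running between the inner faces of the legs it joins and aligned with the legs' outer faces on the other axis.

The picture frame is on top of the table. Three stools sit around the table at the −y, +y, −x sides.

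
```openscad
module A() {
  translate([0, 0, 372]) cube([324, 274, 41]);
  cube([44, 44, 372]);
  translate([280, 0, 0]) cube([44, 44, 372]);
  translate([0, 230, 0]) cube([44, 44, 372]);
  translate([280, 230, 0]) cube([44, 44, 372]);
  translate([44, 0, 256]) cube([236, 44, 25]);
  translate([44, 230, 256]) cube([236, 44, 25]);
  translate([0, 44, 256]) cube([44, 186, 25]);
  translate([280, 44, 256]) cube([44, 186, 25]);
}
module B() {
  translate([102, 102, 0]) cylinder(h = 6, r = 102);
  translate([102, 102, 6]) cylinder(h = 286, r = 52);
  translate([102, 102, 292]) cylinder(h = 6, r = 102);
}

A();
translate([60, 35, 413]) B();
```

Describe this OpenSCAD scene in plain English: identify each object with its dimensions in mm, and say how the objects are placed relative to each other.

A is a simple wooden stool: a rectangular seat 324 mm (x) by 274 mm (y), 41 mm thick, top face at z = 413 mm, on four square legs, each 44×44 mm in cross-section. The legs rest on z = 0, each flush with a corner of the seat. Four stretchers, 44 mm wide and 25 mm tall, connect adjacent legs with their undersides at z = 256 mm, each running between the inner faces of the legs it joins and aligned with the legs' outer faces on the other axis.

B is a spool: two coaxial disc flanges of radius 102 mm and thickness 6 mm, joined by a core cylinder of radius 52 mm and height 286 mm. The lower flange rests on z = 0 and the three cylinders share a vertical axis.

The spool is on top of the stool, centred.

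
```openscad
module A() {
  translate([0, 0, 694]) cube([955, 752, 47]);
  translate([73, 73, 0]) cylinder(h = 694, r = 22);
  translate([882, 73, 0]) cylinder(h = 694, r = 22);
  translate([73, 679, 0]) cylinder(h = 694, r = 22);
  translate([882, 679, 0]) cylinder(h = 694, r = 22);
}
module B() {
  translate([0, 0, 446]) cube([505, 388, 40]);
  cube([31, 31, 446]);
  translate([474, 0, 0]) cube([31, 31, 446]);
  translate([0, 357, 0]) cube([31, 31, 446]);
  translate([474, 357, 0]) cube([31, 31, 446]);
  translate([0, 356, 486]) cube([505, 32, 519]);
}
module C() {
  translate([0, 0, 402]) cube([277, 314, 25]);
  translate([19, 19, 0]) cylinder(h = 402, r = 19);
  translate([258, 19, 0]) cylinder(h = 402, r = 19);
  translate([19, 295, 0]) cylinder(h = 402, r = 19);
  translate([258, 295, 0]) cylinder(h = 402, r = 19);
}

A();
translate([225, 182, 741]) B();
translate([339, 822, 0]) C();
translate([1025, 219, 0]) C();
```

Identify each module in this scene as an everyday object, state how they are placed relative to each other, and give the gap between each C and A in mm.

Each stool's nearest face is 70 mm from the table's bounding box.

A is a table. B is a chair. C is a stool. The chair is on top of the table, centred. Two stools sit around the table at the +y, +x sides. The gap between each stool and the table is 70 mm.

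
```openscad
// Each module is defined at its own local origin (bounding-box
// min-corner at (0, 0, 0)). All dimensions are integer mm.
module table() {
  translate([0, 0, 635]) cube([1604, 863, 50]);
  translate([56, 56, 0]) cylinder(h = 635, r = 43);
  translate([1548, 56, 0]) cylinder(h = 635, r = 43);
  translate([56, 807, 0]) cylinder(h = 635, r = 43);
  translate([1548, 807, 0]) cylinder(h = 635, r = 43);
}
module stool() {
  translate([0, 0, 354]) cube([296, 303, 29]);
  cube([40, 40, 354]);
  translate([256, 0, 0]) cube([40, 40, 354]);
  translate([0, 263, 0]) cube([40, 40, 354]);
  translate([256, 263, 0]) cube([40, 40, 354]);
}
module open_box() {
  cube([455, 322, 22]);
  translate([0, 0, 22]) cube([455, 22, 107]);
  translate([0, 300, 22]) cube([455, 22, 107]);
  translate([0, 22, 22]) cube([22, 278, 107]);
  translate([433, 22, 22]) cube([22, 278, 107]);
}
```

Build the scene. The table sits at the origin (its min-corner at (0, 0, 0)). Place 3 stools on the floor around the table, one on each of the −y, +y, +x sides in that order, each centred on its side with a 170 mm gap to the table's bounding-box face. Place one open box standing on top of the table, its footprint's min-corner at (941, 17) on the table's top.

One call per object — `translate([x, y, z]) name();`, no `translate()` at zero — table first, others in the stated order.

table();
translate([654, -473, 0]) stool();
translate([654, 1033, 0]) stool();
translate([1774, 280, 0]) stool();
translate([941, 17, 685]) open_box();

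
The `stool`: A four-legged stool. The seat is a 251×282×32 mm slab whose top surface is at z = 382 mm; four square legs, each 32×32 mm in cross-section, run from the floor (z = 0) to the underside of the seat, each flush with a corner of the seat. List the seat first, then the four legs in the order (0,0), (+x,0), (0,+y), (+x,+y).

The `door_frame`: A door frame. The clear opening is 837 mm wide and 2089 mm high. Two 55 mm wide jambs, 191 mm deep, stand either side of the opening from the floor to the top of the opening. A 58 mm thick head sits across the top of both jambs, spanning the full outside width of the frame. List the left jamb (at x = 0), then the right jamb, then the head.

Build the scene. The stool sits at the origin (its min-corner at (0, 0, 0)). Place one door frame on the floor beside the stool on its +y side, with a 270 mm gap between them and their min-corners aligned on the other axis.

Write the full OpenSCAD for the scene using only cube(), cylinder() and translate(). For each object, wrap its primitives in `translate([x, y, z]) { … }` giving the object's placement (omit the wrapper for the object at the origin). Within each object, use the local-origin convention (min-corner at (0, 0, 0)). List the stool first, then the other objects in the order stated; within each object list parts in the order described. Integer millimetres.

translate([0, 0, 350]) cube([251, 282, 32]);
cube([32, 32, 350]);
translate([219, 0, 0]) cube([32, 32, 350]);
translate([0, 250, 0]) cube([32, 32, 350]);
translate([219, 250, 0]) cube([32, 32, 350]);
translate([0, 552, 0]) {
  cube([55, 191, 2089]);
  translate([892, 0, 0]) cube([55, 191, 2089]);
  translate([0, 0, 2089]) cube([947, 191, 58]);
}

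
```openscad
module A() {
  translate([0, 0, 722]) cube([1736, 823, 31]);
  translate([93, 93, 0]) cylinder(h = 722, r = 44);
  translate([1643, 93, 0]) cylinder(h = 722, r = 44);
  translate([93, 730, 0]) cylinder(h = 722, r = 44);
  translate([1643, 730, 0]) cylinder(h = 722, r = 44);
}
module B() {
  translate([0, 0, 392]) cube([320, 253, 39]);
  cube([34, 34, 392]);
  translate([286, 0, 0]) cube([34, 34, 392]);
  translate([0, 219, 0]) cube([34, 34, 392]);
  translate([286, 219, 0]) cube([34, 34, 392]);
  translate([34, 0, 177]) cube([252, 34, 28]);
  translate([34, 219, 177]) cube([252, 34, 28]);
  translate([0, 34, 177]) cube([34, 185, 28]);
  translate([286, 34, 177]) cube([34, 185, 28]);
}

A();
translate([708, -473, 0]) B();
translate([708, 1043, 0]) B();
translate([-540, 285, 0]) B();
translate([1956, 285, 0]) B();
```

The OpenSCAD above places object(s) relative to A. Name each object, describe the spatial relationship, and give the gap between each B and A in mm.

A is a table. B is a stool. Four stools sit around the table at the −y, +y, −x, +x sides. The gap between each stool and the table is 220 mm.

Each stool's nearest face is 220 mm from the table's bounding box.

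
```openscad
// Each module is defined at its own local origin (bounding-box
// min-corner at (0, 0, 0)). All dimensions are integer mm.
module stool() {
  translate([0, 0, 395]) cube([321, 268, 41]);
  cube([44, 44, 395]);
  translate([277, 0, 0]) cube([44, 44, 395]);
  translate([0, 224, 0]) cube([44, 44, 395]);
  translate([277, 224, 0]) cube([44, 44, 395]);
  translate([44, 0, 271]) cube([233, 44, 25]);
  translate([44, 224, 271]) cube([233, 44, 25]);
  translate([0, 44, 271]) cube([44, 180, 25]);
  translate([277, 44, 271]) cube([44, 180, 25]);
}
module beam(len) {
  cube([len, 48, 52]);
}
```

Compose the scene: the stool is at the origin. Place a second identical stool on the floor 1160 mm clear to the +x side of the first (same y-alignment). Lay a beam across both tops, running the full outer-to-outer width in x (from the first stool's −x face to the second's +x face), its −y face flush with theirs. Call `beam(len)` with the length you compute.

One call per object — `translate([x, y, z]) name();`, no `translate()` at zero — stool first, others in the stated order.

stool();
translate([1481, 0, 0]) stool();
translate([0, 0, 436]) beam(1802);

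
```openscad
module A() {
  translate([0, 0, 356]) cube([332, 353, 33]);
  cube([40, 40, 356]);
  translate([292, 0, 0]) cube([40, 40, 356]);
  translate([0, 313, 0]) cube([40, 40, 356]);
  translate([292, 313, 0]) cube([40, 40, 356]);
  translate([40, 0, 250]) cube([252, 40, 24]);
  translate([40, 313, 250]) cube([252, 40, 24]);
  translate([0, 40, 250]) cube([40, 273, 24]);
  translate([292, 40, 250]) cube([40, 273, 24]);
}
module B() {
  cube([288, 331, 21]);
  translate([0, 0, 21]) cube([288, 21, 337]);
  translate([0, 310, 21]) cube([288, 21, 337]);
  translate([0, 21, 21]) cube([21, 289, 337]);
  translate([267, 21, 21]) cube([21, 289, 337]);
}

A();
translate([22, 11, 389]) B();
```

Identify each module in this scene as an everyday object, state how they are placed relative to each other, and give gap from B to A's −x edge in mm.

A is a stool. B is an open box. The open box is on top of the stool, centred. The gap from the open box to the stool's −x edge is 22 mm.

The open box's min-x is at 22; the stool's min-x is 0; gap = 22 mm.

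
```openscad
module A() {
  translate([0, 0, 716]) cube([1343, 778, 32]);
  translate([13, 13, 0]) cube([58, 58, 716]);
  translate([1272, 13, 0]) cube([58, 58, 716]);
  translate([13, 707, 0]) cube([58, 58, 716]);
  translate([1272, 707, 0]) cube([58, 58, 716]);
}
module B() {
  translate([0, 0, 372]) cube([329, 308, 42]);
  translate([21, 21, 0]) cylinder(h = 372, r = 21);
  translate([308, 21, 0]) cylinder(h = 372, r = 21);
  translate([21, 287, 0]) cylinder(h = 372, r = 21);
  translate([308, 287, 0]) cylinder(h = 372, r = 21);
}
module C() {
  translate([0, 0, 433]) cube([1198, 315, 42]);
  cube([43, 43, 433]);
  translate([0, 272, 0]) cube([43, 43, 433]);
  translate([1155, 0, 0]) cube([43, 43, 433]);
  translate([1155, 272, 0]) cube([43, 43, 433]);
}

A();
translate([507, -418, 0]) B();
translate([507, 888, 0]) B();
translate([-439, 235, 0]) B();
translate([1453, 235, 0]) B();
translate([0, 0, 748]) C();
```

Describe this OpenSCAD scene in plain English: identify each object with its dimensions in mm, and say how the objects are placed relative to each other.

A is a table: top 1343 mm (x) × 778 mm (y), 32 mm thick, upper face at z = 748 mm, on four 58×58 mm square legs, each inset 13 mm from the nearest pair of top edges, running from z = 0 to the bottom of the top.

B is a four-legged stool. The seat is a 329×308×42 mm slab whose top surface is at z = 414 mm; four round legs, each 42 mm in diameter, run from the floor (z = 0) to the underside of the seat, each leg's axis is inset half a diameter from the nearest pair of seat edges (so the leg's bounding box is flush with the corner).

C is a bench: a 1198×315 mm seat slab, 42 mm thick, top at z = 475 mm, on four 43×43 mm square legs flush with the seat corners and standing on z = 0.

Four stools sit around the table at the −y, +y, −x, +x sides. The bench is on top of the table.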